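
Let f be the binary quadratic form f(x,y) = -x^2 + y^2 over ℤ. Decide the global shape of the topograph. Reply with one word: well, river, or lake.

D = b²−4ac = 0² − 4·(-1)·1 = 4
D = 2² is a perfect square ⇒ form factors over ℤ ⇒ lakes

lake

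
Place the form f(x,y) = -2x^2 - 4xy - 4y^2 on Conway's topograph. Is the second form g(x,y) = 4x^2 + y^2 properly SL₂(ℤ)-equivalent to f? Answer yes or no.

D₁ = -16, D₂ = -16
f is negative-definite; reduce −f:
−f: translate: b→0 (≡4 mod 4), so (2,4,4)→(2,0,2)
−f: reduced (well bottom): (2,0,2) with a≤c, −a<b≤a
flip sign back: reduced form of f is (-2,0,-2)
g: flip: (4,0,1)→(1,0,4)
g: reduced (well bottom): (1,0,4) with a≤c, −a<b≤a
reduced forms (-2, 0, -2) vs (1, 0, 4) ⇒ inequivalent

no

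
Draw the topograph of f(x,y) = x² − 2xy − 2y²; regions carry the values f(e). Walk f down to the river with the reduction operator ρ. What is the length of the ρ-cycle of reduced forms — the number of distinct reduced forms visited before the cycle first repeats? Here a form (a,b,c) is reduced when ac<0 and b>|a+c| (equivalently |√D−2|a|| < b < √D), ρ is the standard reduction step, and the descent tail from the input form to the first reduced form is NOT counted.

D = 12, ⌊√D⌋ = 3
descent: ρ → (-2,2,1)  [lands on river]
river: ρ → (1,2,-2)
ρ-cycle length = 2 (tail of 1 descent step not counted)

2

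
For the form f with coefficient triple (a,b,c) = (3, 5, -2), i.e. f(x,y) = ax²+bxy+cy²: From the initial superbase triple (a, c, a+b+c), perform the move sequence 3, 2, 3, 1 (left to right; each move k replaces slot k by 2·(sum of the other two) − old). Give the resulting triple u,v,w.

start (3,-2,6) = (f(1,0),f(0,1),f(1,1))
replace slot 3: 2·(3+(-2)) − 6 = -4 → (3,-2,-4)
replace slot 2: 2·(3+(-4)) − (-2) = 0 → (3,0,-4)
replace slot 3: 2·(3+0) − (-4) = 10 → (3,0,10)
replace slot 1: 2·(0+10) − 3 = 17 → (17,0,10)

17,0,10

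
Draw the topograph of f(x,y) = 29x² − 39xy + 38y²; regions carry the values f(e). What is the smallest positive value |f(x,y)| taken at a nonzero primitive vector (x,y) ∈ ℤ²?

translate: b→19 (≡-39 mod 58), so (29,-39,38)→(29,19,28)
flip: (29,19,28)→(28,-19,29)
reduced (well bottom): (28,-19,29) with a≤c, −a<b≤a
well minimum = a = 28

28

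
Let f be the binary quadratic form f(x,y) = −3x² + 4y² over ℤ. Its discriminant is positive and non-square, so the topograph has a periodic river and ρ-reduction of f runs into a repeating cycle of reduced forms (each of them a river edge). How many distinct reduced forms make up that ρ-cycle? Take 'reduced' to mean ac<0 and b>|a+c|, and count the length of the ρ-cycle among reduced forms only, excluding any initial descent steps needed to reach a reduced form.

D = 48, ⌊√D⌋ = 6
descent: ρ → (4,0,-3)
descent: ρ → (-3,6,1)  [lands on river]
river: ρ → (1,6,-3)
ρ-cycle length = 2 (tail of 2 descent steps not counted)

2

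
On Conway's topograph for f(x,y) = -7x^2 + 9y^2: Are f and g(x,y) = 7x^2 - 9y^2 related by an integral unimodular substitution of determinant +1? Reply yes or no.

D₁ = 252, D₂ = 252
river cycle of f (length 2): (-7, 14, 2), (2, 14, -7)
river cycle of g (length 2): (7, 14, -2), (-2, 14, 7)
cycles differ ⇒ inequivalent

no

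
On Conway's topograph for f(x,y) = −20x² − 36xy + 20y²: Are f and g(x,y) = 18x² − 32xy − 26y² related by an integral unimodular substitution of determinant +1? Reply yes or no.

D₁ = 2896, D₂ = 2896
river cycle of f (length 10): (20, 36, -20), (-20, 44, 12), (12, 52, -4), (-4, 52, 12), (12, 44, -20), (-20, 36, 20), (20, 44, -12), (-12, 52, 4), (4, 52, -12), (-12, 44, 20)
river cycle of g (length 42): (-26, 32, 18), (18, 40, -18), (-18, 32, 26), (26, 20, -24), (-24, 28, 22), (22, 16, -30), (-30, 44, 8), (8, 52, -6), (-6, 44, 40), (40, 36, -10), … (32 more)
cycles differ ⇒ inequivalent

no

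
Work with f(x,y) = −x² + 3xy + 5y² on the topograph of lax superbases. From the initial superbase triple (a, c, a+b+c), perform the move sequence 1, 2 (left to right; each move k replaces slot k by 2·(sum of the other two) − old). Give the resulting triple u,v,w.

start (-1,5,7) = (f(1,0),f(0,1),f(1,1))
replace slot 1: 2·(5+7) − (-1) = 25 → (25,5,7)
replace slot 2: 2·(25+7) − 5 = 59 → (25,59,7)

25,59,7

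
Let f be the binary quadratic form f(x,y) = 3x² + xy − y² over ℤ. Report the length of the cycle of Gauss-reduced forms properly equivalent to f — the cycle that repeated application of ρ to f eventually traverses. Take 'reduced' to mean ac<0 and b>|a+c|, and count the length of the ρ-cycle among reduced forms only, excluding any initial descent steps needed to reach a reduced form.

D = 13, ⌊√D⌋ = 3
descent: ρ → (-1,3,1)  [lands on river]
river: ρ → (1,3,-1)
ρ-cycle length = 2 (tail of 1 descent step not counted)

2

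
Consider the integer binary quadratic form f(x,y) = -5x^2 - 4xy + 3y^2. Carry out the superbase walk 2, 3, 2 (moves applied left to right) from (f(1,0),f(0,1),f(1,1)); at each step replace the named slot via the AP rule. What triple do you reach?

start (-5,3,-6) = (f(1,0),f(0,1),f(1,1))
replace slot 2: 2·((-5)+(-6)) − 3 = -25 → (-5,-25,-6)
replace slot 3: 2·((-5)+(-25)) − (-6) = -54 → (-5,-25,-54)
replace slot 2: 2·((-5)+(-54)) − (-25) = -93 → (-5,-93,-54)

-5,-93,-54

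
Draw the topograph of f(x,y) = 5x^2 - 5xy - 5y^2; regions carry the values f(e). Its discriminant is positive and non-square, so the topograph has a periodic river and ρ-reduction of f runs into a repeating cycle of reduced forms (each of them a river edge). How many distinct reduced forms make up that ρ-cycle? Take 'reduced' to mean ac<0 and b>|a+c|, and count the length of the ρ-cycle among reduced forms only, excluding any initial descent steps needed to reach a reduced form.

D = 125, ⌊√D⌋ = 11
descent: ρ → (-5,5,5)  [lands on river]
river: ρ → (5,5,-5)
ρ-cycle length = 2 (tail of 1 descent step not counted)

2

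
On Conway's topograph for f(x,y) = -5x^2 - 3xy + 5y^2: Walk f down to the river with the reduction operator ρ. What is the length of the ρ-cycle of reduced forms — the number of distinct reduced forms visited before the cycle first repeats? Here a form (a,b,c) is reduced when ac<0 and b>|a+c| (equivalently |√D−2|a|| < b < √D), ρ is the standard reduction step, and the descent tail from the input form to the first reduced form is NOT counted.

D = 109, ⌊√D⌋ = 10
descent: ρ → (5,3,-5)  [lands on river]
river: ρ → (-5,7,3)
river: ρ → (3,5,-7)
river: ρ → (-7,9,1)
river: ρ → (1,9,-7)
river: ρ → (-7,5,3)
river: ρ → (3,7,-5)
river: ρ → (-5,3,5)
river: ρ → (5,7,-3)
river: ρ → (-3,5,7)
river: ρ → (7,9,-1)
river: ρ → (-1,9,7)
river: ρ → (7,5,-3)
river: ρ → (-3,7,5)
ρ-cycle length = 14 (tail of 1 descent step not counted)

14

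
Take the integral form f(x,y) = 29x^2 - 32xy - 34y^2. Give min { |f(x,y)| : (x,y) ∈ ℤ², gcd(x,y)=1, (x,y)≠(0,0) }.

descent: ρ → (-34,32,29)  [lands on river]
river: ρ → (29,26,-37)
river: ρ → (-37,48,18)
river: ρ → (18,60,-19)
river: ρ → (-19,54,27)
river: ρ → (27,54,-19)
river: ρ → (-19,60,18)
river: ρ → (18,48,-37)
river: ρ → (-37,26,29)
river: ρ → (29,32,-34)
river: ρ → (-34,36,27)
river: ρ → (27,18,-43)
river: ρ → (-43,68,2)
river: ρ → (2,68,-43)
river: ρ → (-43,18,27)
river: ρ → (27,36,-34)
closes: descent 1, river 16
min |a| on river = 2

2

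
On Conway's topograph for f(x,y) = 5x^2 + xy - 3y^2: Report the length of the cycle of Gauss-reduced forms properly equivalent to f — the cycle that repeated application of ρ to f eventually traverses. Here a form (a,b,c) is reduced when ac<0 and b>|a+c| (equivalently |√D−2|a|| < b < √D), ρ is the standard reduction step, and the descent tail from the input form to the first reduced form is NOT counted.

D = 61, ⌊√D⌋ = 7
descent: ρ → (-3,5,3)  [lands on river]
river: ρ → (3,7,-1)
river: ρ → (-1,7,3)
river: ρ → (3,5,-3)
river: ρ → (-3,7,1)
river: ρ → (1,7,-3)
ρ-cycle length = 6 (tail of 1 descent step not counted)

6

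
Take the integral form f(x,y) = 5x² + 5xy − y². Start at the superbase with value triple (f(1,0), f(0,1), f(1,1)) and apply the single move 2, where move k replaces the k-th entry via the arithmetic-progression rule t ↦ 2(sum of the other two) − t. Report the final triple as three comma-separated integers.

start (5,-1,9) = (f(1,0),f(0,1),f(1,1))
replace slot 2: 2·(5+9) − (-1) = 29 → (5,29,9)

5,29,9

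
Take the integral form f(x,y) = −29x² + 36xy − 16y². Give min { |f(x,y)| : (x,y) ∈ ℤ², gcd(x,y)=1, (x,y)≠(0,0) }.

translate: b→22 (≡-36 mod 58), so (29,-36,16)→(29,22,9)
flip: (29,22,9)→(9,-22,29)
translate: b→-4 (≡-22 mod 18), so (9,-22,29)→(9,-4,16)
reduced (well bottom): (9,-4,16) with a≤c, −a<b≤a
well minimum |f| = |-9| = 9 (negative-definite)

9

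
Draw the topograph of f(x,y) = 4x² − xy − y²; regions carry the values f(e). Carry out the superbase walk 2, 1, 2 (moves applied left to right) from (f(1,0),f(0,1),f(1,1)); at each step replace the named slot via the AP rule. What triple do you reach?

start (4,-1,2) = (f(1,0),f(0,1),f(1,1))
replace slot 2: 2·(4+2) − (-1) = 13 → (4,13,2)
replace slot 1: 2·(13+2) − 4 = 26 → (26,13,2)
replace slot 2: 2·(26+2) − 13 = 43 → (26,43,2)

26,43,2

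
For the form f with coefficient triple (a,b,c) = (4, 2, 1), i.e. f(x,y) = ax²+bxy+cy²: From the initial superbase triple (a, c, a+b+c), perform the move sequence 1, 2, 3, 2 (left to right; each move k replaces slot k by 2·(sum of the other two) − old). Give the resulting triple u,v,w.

start (4,1,7) = (f(1,0),f(0,1),f(1,1))
replace slot 1: 2·(1+7) − 4 = 12 → (12,1,7)
replace slot 2: 2·(12+7) − 1 = 37 → (12,37,7)
replace slot 3: 2·(12+37) − 7 = 91 → (12,37,91)
replace slot 2: 2·(12+91) − 37 = 169 → (12,169,91)

12,169,91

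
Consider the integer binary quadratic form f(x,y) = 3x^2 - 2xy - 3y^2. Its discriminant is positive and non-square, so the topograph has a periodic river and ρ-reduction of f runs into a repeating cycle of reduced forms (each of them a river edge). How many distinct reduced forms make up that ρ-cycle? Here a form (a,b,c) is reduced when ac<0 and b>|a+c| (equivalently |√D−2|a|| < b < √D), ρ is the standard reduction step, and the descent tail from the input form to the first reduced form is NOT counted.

D = 40, ⌊√D⌋ = 6
descent: ρ → (-3,2,3)  [lands on river]
river: ρ → (3,4,-2)
river: ρ → (-2,4,3)
river: ρ → (3,2,-3)
river: ρ → (-3,4,2)
river: ρ → (2,4,-3)
ρ-cycle length = 6 (tail of 1 descent step not counted)

6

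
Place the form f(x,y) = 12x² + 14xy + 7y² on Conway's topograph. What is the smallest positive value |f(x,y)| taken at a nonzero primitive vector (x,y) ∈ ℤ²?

translate: b→-10 (≡14 mod 24), so (12,14,7)→(12,-10,5)
flip: (12,-10,5)→(5,10,12)
translate: b→0 (≡10 mod 10), so (5,10,12)→(5,0,7)
reduced (well bottom): (5,0,7) with a≤c, −a<b≤a
well minimum = a = 5

5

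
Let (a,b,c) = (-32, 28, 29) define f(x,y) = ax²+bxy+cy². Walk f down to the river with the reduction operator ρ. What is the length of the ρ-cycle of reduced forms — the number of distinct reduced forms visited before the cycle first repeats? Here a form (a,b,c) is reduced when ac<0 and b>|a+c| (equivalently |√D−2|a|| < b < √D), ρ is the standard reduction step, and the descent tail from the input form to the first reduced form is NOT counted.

D = 4496, ⌊√D⌋ = 67
river: ρ → (29,30,-31)
river: ρ → (-31,32,28)
river: ρ → (28,24,-35)
river: ρ → (-35,46,17)
river: ρ → (17,56,-20)
river: ρ → (-20,64,5)
river: ρ → (5,66,-7)
river: ρ → (-7,60,32)
river: ρ → (32,4,-35)
river: ρ → (-35,66,1)
river: ρ → (1,66,-35)
river: ρ → (-35,4,32)
river: ρ → (32,60,-7)
river: ρ → (-7,66,5)
river: ρ → (5,64,-20)
river: ρ → (-20,56,17)
river: ρ → (17,46,-35)
river: ρ → (-35,24,28)
river: ρ → (28,32,-31)
river: ρ → (-31,30,29)
river: ρ → (29,28,-32)
river: ρ → (-32,36,25)
river: ρ → (25,64,-4)
river: ρ → (-4,64,25)
river: ρ → (25,36,-32)
river: ρ → (-32,28,29)
ρ-cycle length = 26 (tail of 0 descent steps not counted)

26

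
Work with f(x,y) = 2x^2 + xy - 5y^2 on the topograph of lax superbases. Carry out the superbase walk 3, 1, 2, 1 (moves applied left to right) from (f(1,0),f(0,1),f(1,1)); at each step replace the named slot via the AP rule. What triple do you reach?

start (2,-5,-2) = (f(1,0),f(0,1),f(1,1))
replace slot 3: 2·(2+(-5)) − (-2) = -4 → (2,-5,-4)
replace slot 1: 2·((-5)+(-4)) − 2 = -20 → (-20,-5,-4)
replace slot 2: 2·((-20)+(-4)) − (-5) = -43 → (-20,-43,-4)
replace slot 1: 2·((-43)+(-4)) − (-20) = -74 → (-74,-43,-4)

-74,-43,-4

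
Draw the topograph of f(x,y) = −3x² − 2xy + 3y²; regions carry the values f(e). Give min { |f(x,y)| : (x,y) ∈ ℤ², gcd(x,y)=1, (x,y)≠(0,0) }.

descent: ρ → (3,2,-3)  [lands on river]
river: ρ → (-3,4,2)
river: ρ → (2,4,-3)
river: ρ → (-3,2,3)
river: ρ → (3,4,-2)
river: ρ → (-2,4,3)
closes: descent 1, river 6
min |a| on river = 2

2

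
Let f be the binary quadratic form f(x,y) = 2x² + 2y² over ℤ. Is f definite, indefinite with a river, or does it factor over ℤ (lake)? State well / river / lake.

D = b²−4ac = 0² − 4·2·2 = -16
D < 0 ⇒ definite ⇒ every region one sign ⇒ single well

well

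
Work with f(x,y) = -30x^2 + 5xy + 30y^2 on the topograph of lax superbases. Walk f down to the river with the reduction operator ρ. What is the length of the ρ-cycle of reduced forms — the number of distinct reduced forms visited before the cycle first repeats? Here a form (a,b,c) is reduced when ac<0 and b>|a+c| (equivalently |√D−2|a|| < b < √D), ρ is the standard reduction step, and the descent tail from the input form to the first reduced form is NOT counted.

D = 3625, ⌊√D⌋ = 60
river: ρ → (30,55,-5)
river: ρ → (-5,55,30)
river: ρ → (30,5,-30)
river: ρ → (-30,55,5)
river: ρ → (5,55,-30)
river: ρ → (-30,5,30)
ρ-cycle length = 6 (tail of 0 descent steps not counted)

6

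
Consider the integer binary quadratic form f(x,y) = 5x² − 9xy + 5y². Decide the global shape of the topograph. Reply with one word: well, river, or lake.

D = b²−4ac = (-9)² − 4·5·5 = -19
D < 0 ⇒ definite ⇒ every region one sign ⇒ single well

well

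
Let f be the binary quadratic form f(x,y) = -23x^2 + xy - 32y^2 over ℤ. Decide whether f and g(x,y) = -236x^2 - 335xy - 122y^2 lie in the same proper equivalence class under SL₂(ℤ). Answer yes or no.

D₁ = -2943, D₂ = -2943
f is negative-definite; reduce −f:
−f: reduced (well bottom): (23,-1,32) with a≤c, −a<b≤a
flip sign back: reduced form of f is (-23,1,-32)
g is negative-definite; reduce −g:
−g: translate: b→-137 (≡335 mod 472), so (236,335,122)→(236,-137,23)
−g: flip: (236,-137,23)→(23,137,236)
−g: translate: b→-1 (≡137 mod 46), so (23,137,236)→(23,-1,32)
−g: reduced (well bottom): (23,-1,32) with a≤c, −a<b≤a
flip sign back: reduced form of g is (-23,1,-32)
reduced forms (-23, 1, -32) vs (-23, 1, -32) ⇒ equivalent

yes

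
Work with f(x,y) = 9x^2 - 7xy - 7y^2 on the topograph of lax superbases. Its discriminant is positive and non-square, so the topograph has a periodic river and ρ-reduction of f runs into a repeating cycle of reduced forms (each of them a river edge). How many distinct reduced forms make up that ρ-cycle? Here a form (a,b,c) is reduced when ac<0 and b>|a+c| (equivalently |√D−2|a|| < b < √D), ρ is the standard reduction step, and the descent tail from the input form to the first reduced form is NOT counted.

D = 301, ⌊√D⌋ = 17
descent: ρ → (-7,7,9)  [lands on river]
river: ρ → (9,11,-5)
river: ρ → (-5,9,11)
river: ρ → (11,13,-3)
river: ρ → (-3,17,1)
river: ρ → (1,17,-3)
river: ρ → (-3,13,11)
river: ρ → (11,9,-5)
river: ρ → (-5,11,9)
river: ρ → (9,7,-7)
ρ-cycle length = 10 (tail of 1 descent step not counted)

10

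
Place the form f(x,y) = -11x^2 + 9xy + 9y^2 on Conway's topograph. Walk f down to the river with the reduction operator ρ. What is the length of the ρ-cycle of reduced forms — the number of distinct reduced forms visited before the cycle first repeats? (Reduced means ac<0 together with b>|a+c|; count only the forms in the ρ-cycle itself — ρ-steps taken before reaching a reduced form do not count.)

D = 477, ⌊√D⌋ = 21
river: ρ → (9,9,-11)
river: ρ → (-11,13,7)
river: ρ → (7,15,-9)
river: ρ → (-9,21,1)
river: ρ → (1,21,-9)
river: ρ → (-9,15,7)
river: ρ → (7,13,-11)
river: ρ → (-11,9,9)
ρ-cycle length = 8 (tail of 0 descent steps not counted)

8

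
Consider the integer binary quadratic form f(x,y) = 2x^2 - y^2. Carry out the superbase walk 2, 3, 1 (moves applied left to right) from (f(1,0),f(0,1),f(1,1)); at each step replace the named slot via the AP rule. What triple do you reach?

start (2,-1,1) = (f(1,0),f(0,1),f(1,1))
replace slot 2: 2·(2+1) − (-1) = 7 → (2,7,1)
replace slot 3: 2·(2+7) − 1 = 17 → (2,7,17)
replace slot 1: 2·(7+17) − 2 = 46 → (46,7,17)

46,7,17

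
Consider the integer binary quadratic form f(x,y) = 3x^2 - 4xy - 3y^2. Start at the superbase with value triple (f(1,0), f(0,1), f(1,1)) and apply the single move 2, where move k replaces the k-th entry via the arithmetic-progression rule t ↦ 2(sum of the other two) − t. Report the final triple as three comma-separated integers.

start (3,-3,-4) = (f(1,0),f(0,1),f(1,1))
replace slot 2: 2·(3+(-4)) − (-3) = 1 → (3,1,-4)

3,1,-4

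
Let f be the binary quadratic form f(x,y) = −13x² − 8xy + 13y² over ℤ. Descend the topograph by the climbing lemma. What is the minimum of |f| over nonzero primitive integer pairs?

descent: ρ → (13,8,-13)  [lands on river]
river: ρ → (-13,18,8)
river: ρ → (8,14,-17)
river: ρ → (-17,20,5)
river: ρ → (5,20,-17)
river: ρ → (-17,14,8)
river: ρ → (8,18,-13)
river: ρ → (-13,8,13)
river: ρ → (13,18,-8)
river: ρ → (-8,14,17)
river: ρ → (17,20,-5)
river: ρ → (-5,20,17)
river: ρ → (17,14,-8)
river: ρ → (-8,18,13)
closes: descent 1, river 14
min |a| on river = 5

5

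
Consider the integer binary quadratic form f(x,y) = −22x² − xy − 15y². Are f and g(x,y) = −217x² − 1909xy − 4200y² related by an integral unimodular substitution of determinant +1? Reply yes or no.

D₁ = -1319, D₂ = -1319
f is negative-definite; reduce −f:
−f: flip: (22,1,15)→(15,-1,22)
−f: reduced (well bottom): (15,-1,22) with a≤c, −a<b≤a
flip sign back: reduced form of f is (-15,1,-22)
g is negative-definite; reduce −g:
−g: translate: b→173 (≡1909 mod 434), so (217,1909,4200)→(217,173,36)
−g: flip: (217,173,36)→(36,-173,217)
−g: translate: b→-29 (≡-173 mod 72), so (36,-173,217)→(36,-29,15)
−g: flip: (36,-29,15)→(15,29,36)
−g: translate: b→-1 (≡29 mod 30), so (15,29,36)→(15,-1,22)
−g: reduced (well bottom): (15,-1,22) with a≤c, −a<b≤a
flip sign back: reduced form of g is (-15,1,-22)
reduced forms (-15, 1, -22) vs (-15, 1, -22) ⇒ equivalent

yes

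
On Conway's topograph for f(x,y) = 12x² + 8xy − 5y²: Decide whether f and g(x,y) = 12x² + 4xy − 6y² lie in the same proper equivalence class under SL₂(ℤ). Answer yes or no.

D₁ = 304, D₂ = 304
river cycle of f (length 12): (-5, 12, 8), (8, 4, -9), (-9, 14, 3), (3, 16, -4), (-4, 16, 3), (3, 14, -9), (-9, 4, 8), (8, 12, -5), (-5, 8, 12), (12, 16, -1), … (2 more)
river cycle of g (length 6): (-6, 8, 10), (10, 12, -4), (-4, 12, 10), (10, 8, -6), (-6, 16, 2), (2, 16, -6)
cycles differ ⇒ inequivalent

no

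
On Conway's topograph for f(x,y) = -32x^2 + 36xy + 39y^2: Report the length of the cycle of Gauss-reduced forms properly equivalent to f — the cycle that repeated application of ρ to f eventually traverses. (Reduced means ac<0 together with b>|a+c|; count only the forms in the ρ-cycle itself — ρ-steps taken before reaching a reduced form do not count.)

D = 6288, ⌊√D⌋ = 79
river: ρ → (39,42,-29)
river: ρ → (-29,74,7)
river: ρ → (7,66,-69)
river: ρ → (-69,72,4)
river: ρ → (4,72,-69)
river: ρ → (-69,66,7)
river: ρ → (7,74,-29)
river: ρ → (-29,42,39)
river: ρ → (39,36,-32)
river: ρ → (-32,28,43)
river: ρ → (43,58,-17)
river: ρ → (-17,78,3)
river: ρ → (3,78,-17)
river: ρ → (-17,58,43)
river: ρ → (43,28,-32)
river: ρ → (-32,36,39)
ρ-cycle length = 16 (tail of 0 descent steps not counted)

16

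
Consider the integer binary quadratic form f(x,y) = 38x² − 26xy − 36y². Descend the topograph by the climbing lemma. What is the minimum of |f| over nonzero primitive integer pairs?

descent: ρ → (-36,26,38)  [lands on river]
river: ρ → (38,50,-24)
river: ρ → (-24,46,42)
river: ρ → (42,38,-28)
river: ρ → (-28,74,6)
river: ρ → (6,70,-52)
river: ρ → (-52,34,24)
river: ρ → (24,62,-24)
river: ρ → (-24,34,52)
river: ρ → (52,70,-6)
river: ρ → (-6,74,28)
river: ρ → (28,38,-42)
river: ρ → (-42,46,24)
river: ρ → (24,50,-38)
river: ρ → (-38,26,36)
river: ρ → (36,46,-28)
river: ρ → (-28,66,16)
river: ρ → (16,62,-36)
river: ρ → (-36,10,42)
river: ρ → (42,74,-4)
river: ρ → (-4,78,4)
river: ρ → (4,74,-42)
river: ρ → (-42,10,36)
river: ρ → (36,62,-16)
river: ρ → (-16,66,28)
river: ρ → (28,46,-36)
closes: descent 1, river 26
min |a| on river = 4

4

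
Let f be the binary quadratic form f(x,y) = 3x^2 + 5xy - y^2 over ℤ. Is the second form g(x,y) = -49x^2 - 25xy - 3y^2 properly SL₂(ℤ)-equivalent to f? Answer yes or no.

D₁ = 37, D₂ = 37
river cycle of f (length 6): (-1, 5, 3), (3, 1, -3), (-3, 5, 1), (1, 5, -3), (-3, 1, 3), (3, 5, -1)
river cycle of g (length 6): (-3, 1, 3), (3, 5, -1), (-1, 5, 3), (3, 1, -3), (-3, 5, 1), (1, 5, -3)
cycles coincide ⇒ equivalent

yes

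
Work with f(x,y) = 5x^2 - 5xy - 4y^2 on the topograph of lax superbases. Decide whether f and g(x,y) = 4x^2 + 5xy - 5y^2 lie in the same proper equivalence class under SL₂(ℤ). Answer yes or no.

D₁ = 105, D₂ = 105
river cycle of f (length 6): (-4, 5, 5), (5, 5, -4), (-4, 3, 6), (6, 9, -1), (-1, 9, 6), (6, 3, -4)
river cycle of g (length 6): (-5, 5, 4), (4, 3, -6), (-6, 9, 1), (1, 9, -6), (-6, 3, 4), (4, 5, -5)
cycles differ ⇒ inequivalent

no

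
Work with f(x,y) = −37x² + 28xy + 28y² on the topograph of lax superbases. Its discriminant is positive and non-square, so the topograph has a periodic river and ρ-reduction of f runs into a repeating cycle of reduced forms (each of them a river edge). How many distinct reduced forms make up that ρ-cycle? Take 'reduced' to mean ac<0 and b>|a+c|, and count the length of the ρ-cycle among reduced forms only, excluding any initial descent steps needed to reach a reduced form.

D = 4928, ⌊√D⌋ = 70
river: ρ → (28,28,-37)
river: ρ → (-37,46,19)
river: ρ → (19,68,-4)
river: ρ → (-4,68,19)
river: ρ → (19,46,-37)
river: ρ → (-37,28,28)
ρ-cycle length = 6 (tail of 0 descent steps not counted)

6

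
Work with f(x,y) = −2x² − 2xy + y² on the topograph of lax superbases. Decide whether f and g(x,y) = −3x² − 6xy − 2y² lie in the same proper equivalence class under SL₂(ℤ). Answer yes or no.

D₁ = 12, D₂ = 12
river cycle of f (length 2): (1, 2, -2), (-2, 2, 1)
river cycle of g (length 2): (-2, 2, 1), (1, 2, -2)
cycles coincide ⇒ equivalent

yes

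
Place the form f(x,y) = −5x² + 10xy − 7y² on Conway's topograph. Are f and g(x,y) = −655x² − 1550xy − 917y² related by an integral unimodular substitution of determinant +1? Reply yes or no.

D₁ = -40, D₂ = -40
f is negative-definite; reduce −f:
−f: translate: b→0 (≡-10 mod 10), so (5,-10,7)→(5,0,2)
−f: flip: (5,0,2)→(2,0,5)
−f: reduced (well bottom): (2,0,5) with a≤c, −a<b≤a
flip sign back: reduced form of f is (-2,0,-5)
g is negative-definite; reduce −g:
−g: translate: b→240 (≡1550 mod 1310), so (655,1550,917)→(655,240,22)
−g: flip: (655,240,22)→(22,-240,655)
−g: translate: b→-20 (≡-240 mod 44), so (22,-240,655)→(22,-20,5)
−g: flip: (22,-20,5)→(5,20,22)
−g: translate: b→0 (≡20 mod 10), so (5,20,22)→(5,0,2)
−g: flip: (5,0,2)→(2,0,5)
−g: reduced (well bottom): (2,0,5) with a≤c, −a<b≤a
flip sign back: reduced form of g is (-2,0,-5)
reduced forms (-2, 0, -5) vs (-2, 0, -5) ⇒ equivalent

yes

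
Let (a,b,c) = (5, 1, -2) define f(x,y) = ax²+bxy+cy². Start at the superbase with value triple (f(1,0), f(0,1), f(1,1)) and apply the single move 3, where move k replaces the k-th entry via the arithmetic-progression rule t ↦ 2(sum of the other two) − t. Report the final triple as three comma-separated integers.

start (5,-2,4) = (f(1,0),f(0,1),f(1,1))
replace slot 3: 2·(5+(-2)) − 4 = 2 → (5,-2,2)

5,-2,2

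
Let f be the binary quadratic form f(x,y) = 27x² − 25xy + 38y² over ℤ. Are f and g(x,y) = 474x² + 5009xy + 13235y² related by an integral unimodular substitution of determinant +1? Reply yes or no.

D₁ = -3479, D₂ = -3479
f: reduced (well bottom): (27,-25,38) with a≤c, −a<b≤a
g: translate: b→269 (≡5009 mod 948), so (474,5009,13235)→(474,269,40)
g: flip: (474,269,40)→(40,-269,474)
g: translate: b→-29 (≡-269 mod 80), so (40,-269,474)→(40,-29,27)
g: flip: (40,-29,27)→(27,29,40)
g: translate: b→-25 (≡29 mod 54), so (27,29,40)→(27,-25,38)
g: reduced (well bottom): (27,-25,38) with a≤c, −a<b≤a
reduced forms (27, -25, 38) vs (27, -25, 38) ⇒ equivalent

yes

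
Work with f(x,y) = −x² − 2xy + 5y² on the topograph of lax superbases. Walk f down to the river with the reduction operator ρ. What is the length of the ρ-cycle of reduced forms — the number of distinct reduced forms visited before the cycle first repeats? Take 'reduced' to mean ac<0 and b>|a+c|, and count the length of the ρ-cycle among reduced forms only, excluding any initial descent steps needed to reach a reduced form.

D = 24, ⌊√D⌋ = 4
descent: ρ → (5,2,-1)
descent: ρ → (-1,4,2)  [lands on river]
river: ρ → (2,4,-1)
ρ-cycle length = 2 (tail of 2 descent steps not counted)

2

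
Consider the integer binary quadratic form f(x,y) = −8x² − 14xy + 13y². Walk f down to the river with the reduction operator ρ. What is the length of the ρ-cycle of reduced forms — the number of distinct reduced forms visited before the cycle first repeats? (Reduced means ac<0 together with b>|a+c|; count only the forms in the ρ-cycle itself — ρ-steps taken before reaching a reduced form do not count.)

D = 612, ⌊√D⌋ = 24
descent: ρ → (13,14,-8)  [lands on river]
river: ρ → (-8,18,9)
river: ρ → (9,18,-8)
river: ρ → (-8,14,13)
river: ρ → (13,12,-9)
river: ρ → (-9,24,1)
river: ρ → (1,24,-9)
river: ρ → (-9,12,13)
ρ-cycle length = 8 (tail of 1 descent step not counted)

8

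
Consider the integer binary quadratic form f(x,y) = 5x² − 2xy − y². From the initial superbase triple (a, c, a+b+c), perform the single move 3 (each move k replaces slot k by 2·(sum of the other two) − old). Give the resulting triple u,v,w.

start (5,-1,2) = (f(1,0),f(0,1),f(1,1))
replace slot 3: 2·(5+(-1)) − 2 = 6 → (5,-1,6)

5,-1,6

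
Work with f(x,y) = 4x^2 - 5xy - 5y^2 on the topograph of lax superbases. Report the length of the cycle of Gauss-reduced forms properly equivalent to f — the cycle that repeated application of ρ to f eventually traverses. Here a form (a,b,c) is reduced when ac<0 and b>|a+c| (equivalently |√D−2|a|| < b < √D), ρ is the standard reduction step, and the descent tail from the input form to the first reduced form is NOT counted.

D = 105, ⌊√D⌋ = 10
descent: ρ → (-5,5,4)  [lands on river]
river: ρ → (4,3,-6)
river: ρ → (-6,9,1)
river: ρ → (1,9,-6)
river: ρ → (-6,3,4)
river: ρ → (4,5,-5)
ρ-cycle length = 6 (tail of 1 descent step not counted)

6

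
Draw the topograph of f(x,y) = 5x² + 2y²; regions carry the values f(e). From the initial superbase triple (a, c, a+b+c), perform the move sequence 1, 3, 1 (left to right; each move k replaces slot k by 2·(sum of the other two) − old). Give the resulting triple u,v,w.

start (5,2,7) = (f(1,0),f(0,1),f(1,1))
replace slot 1: 2·(2+7) − 5 = 13 → (13,2,7)
replace slot 3: 2·(13+2) − 7 = 23 → (13,2,23)
replace slot 1: 2·(2+23) − 13 = 37 → (37,2,23)

37,2,23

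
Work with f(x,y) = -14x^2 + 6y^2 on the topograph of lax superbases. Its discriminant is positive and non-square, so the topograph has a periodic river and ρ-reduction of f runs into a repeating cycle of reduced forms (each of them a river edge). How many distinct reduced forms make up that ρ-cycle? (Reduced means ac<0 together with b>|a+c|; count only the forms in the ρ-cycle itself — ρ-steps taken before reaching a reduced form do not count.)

D = 336, ⌊√D⌋ = 18
descent: ρ → (6,12,-8)  [lands on river]
river: ρ → (-8,4,10)
river: ρ → (10,16,-2)
river: ρ → (-2,16,10)
river: ρ → (10,4,-8)
river: ρ → (-8,12,6)
ρ-cycle length = 6 (tail of 1 descent step not counted)

6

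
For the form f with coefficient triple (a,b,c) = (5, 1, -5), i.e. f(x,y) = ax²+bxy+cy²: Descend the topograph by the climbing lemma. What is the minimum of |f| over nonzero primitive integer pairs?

river: ρ → (-5,9,1)
river: ρ → (1,9,-5)
river: ρ → (-5,1,5)
river: ρ → (5,9,-1)
river: ρ → (-1,9,5)
river: ρ → (5,1,-5)
closes: descent 0, river 6
min |a| on river = 1

1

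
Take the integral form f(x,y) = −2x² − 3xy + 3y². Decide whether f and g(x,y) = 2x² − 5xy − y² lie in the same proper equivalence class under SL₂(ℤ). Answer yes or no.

D₁ = 33, D₂ = 33
river cycle of f (length 4): (3, 3, -2), (-2, 5, 1), (1, 5, -2), (-2, 3, 3)
river cycle of g (length 4): (-1, 5, 2), (2, 3, -3), (-3, 3, 2), (2, 5, -1)
cycles differ ⇒ inequivalent

no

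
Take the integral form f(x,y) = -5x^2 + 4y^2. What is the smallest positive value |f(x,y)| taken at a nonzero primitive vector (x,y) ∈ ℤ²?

descent: ρ → (4,8,-1)  [lands on river]
river: ρ → (-1,8,4)
closes: descent 1, river 2
min |a| on river = 1

1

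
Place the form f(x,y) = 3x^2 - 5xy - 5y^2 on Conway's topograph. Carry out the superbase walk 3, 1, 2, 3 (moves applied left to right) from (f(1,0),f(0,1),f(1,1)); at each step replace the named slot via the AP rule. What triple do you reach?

start (3,-5,-7) = (f(1,0),f(0,1),f(1,1))
replace slot 3: 2·(3+(-5)) − (-7) = 3 → (3,-5,3)
replace slot 1: 2·((-5)+3) − 3 = -7 → (-7,-5,3)
replace slot 2: 2·((-7)+3) − (-5) = -3 → (-7,-3,3)
replace slot 3: 2·((-7)+(-3)) − 3 = -23 → (-7,-3,-23)

-7,-3,-23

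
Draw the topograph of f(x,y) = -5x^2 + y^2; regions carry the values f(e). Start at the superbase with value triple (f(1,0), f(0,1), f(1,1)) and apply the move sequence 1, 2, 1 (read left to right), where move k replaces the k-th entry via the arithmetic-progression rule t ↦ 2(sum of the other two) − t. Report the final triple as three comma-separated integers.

start (-5,1,-4) = (f(1,0),f(0,1),f(1,1))
replace slot 1: 2·(1+(-4)) − (-5) = -1 → (-1,1,-4)
replace slot 2: 2·((-1)+(-4)) − 1 = -11 → (-1,-11,-4)
replace slot 1: 2·((-11)+(-4)) − (-1) = -29 → (-29,-11,-4)

-29,-11,-4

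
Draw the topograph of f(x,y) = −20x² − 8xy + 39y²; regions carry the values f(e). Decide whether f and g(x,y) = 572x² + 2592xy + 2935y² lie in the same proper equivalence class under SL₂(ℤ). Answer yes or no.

D₁ = 3184, D₂ = 3184
river cycle of f (length 44): (-20, 32, 27), (27, 22, -25), (-25, 28, 24), (24, 20, -29), (-29, 38, 15), (15, 52, -8), (-8, 44, 39), (39, 34, -13), (-13, 44, 24), (24, 52, -5), … (34 more)
river cycle of g (length 44): (-20, 32, 27), (27, 22, -25), (-25, 28, 24), (24, 20, -29), (-29, 38, 15), (15, 52, -8), (-8, 44, 39), (39, 34, -13), (-13, 44, 24), (24, 52, -5), … (34 more)
cycles coincide ⇒ equivalent

yes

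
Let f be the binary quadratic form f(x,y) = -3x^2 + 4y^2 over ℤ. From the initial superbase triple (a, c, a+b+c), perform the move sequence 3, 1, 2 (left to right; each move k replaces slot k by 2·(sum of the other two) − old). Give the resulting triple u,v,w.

start (-3,4,1) = (f(1,0),f(0,1),f(1,1))
replace slot 3: 2·((-3)+4) − 1 = 1 → (-3,4,1)
replace slot 1: 2·(4+1) − (-3) = 13 → (13,4,1)
replace slot 2: 2·(13+1) − 4 = 24 → (13,24,1)

13,24,1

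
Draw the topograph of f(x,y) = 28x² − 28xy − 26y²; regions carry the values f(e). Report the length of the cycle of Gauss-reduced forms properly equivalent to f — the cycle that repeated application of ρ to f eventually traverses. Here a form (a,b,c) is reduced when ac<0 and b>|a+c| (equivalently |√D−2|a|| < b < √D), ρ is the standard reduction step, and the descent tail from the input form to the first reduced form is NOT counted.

D = 3696, ⌊√D⌋ = 60
descent: ρ → (-26,28,28)  [lands on river]
river: ρ → (28,28,-26)
river: ρ → (-26,24,30)
river: ρ → (30,36,-20)
river: ρ → (-20,44,22)
river: ρ → (22,44,-20)
river: ρ → (-20,36,30)
river: ρ → (30,24,-26)
ρ-cycle length = 8 (tail of 1 descent step not counted)

8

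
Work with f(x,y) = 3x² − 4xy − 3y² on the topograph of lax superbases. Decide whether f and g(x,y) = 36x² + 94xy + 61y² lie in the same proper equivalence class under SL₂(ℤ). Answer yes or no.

D₁ = 52, D₂ = 52
river cycle of f (length 10): (-3, 4, 3), (3, 2, -4), (-4, 6, 1), (1, 6, -4), (-4, 2, 3), (3, 4, -3), (-3, 2, 4), (4, 6, -1), (-1, 6, 4), (4, 2, -3)
river cycle of g (length 10): (3, 2, -4), (-4, 6, 1), (1, 6, -4), (-4, 2, 3), (3, 4, -3), (-3, 2, 4), (4, 6, -1), (-1, 6, 4), (4, 2, -3), (-3, 4, 3)
cycles coincide ⇒ equivalent

yes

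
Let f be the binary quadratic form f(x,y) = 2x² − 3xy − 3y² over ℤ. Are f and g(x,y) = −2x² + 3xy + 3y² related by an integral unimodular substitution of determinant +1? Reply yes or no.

D₁ = 33, D₂ = 33
river cycle of f (length 4): (-3, 3, 2), (2, 5, -1), (-1, 5, 2), (2, 3, -3)
river cycle of g (length 4): (3, 3, -2), (-2, 5, 1), (1, 5, -2), (-2, 3, 3)
cycles differ ⇒ inequivalent

no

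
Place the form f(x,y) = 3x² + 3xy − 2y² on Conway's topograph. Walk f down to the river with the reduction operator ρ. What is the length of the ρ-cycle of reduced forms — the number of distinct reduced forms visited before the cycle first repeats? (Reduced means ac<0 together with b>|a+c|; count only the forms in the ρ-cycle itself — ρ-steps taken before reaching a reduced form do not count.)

D = 33, ⌊√D⌋ = 5
river: ρ → (-2,5,1)
river: ρ → (1,5,-2)
river: ρ → (-2,3,3)
river: ρ → (3,3,-2)
ρ-cycle length = 4 (tail of 0 descent steps not counted)

4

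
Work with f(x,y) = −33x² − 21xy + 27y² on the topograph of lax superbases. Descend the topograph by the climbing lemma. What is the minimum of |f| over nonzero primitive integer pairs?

descent: ρ → (27,21,-33)  [lands on river]
river: ρ → (-33,45,15)
river: ρ → (15,45,-33)
river: ρ → (-33,21,27)
river: ρ → (27,33,-27)
river: ρ → (-27,21,33)
river: ρ → (33,45,-15)
river: ρ → (-15,45,33)
river: ρ → (33,21,-27)
river: ρ → (-27,33,27)
closes: descent 1, river 10
min |a| on river = 15

15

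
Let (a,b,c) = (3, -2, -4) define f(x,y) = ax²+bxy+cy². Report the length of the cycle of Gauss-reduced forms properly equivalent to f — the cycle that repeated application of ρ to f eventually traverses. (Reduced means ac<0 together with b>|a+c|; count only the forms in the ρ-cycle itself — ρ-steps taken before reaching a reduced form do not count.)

D = 52, ⌊√D⌋ = 7
descent: ρ → (-4,2,3)  [lands on river]
river: ρ → (3,4,-3)
river: ρ → (-3,2,4)
river: ρ → (4,6,-1)
river: ρ → (-1,6,4)
river: ρ → (4,2,-3)
river: ρ → (-3,4,3)
river: ρ → (3,2,-4)
river: ρ → (-4,6,1)
river: ρ → (1,6,-4)
ρ-cycle length = 10 (tail of 1 descent step not counted)

10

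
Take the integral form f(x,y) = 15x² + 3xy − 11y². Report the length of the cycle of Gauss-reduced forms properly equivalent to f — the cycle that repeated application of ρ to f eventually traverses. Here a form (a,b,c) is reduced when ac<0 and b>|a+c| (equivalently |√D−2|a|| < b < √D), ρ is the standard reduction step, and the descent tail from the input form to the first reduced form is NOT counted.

D = 669, ⌊√D⌋ = 25
descent: ρ → (-11,19,7)  [lands on river]
river: ρ → (7,23,-5)
river: ρ → (-5,17,19)
river: ρ → (19,21,-3)
river: ρ → (-3,21,19)
river: ρ → (19,17,-5)
river: ρ → (-5,23,7)
river: ρ → (7,19,-11)
river: ρ → (-11,25,1)
river: ρ → (1,25,-11)
ρ-cycle length = 10 (tail of 1 descent step not counted)

10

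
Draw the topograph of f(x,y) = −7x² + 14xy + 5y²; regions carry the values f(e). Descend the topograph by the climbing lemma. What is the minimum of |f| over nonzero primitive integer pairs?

river: ρ → (5,16,-4)
river: ρ → (-4,16,5)
river: ρ → (5,14,-7)
river: ρ → (-7,14,5)
closes: descent 0, river 4
min |a| on river = 4

4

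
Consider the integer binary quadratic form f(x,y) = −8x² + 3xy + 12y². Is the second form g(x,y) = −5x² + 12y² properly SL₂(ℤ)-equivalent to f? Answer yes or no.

D₁ = 393, D₂ = 240
discriminants differ ⇒ not SL₂(ℤ)-equivalent

no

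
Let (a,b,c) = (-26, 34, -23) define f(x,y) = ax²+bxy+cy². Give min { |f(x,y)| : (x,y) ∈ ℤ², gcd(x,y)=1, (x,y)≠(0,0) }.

translate: b→18 (≡-34 mod 52), so (26,-34,23)→(26,18,15)
flip: (26,18,15)→(15,-18,26)
translate: b→12 (≡-18 mod 30), so (15,-18,26)→(15,12,23)
reduced (well bottom): (15,12,23) with a≤c, −a<b≤a
well minimum |f| = |-15| = 15 (negative-definite)

15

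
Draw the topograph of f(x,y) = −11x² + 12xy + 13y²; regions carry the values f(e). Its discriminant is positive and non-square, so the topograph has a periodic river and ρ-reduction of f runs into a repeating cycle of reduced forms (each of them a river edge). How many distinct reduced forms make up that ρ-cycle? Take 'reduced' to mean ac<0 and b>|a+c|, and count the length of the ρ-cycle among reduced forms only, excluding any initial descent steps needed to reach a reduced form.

D = 716, ⌊√D⌋ = 26
river: ρ → (13,14,-10)
river: ρ → (-10,26,1)
river: ρ → (1,26,-10)
river: ρ → (-10,14,13)
river: ρ → (13,12,-11)
river: ρ → (-11,10,14)
river: ρ → (14,18,-7)
river: ρ → (-7,24,5)
river: ρ → (5,26,-2)
river: ρ → (-2,26,5)
river: ρ → (5,24,-7)
river: ρ → (-7,18,14)
river: ρ → (14,10,-11)
river: ρ → (-11,12,13)
ρ-cycle length = 14 (tail of 0 descent steps not counted)

14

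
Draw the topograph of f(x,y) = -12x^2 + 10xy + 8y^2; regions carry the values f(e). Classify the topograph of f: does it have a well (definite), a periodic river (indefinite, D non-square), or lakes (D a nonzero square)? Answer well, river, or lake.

D = b²−4ac = 10² − 4·(-12)·8 = 484
D = 22² is a perfect square ⇒ form factors over ℤ ⇒ lakes

lake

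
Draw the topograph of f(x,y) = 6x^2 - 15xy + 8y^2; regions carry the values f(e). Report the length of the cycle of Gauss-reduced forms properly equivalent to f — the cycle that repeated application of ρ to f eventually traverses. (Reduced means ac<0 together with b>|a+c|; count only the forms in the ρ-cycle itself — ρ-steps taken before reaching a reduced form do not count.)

D = 33, ⌊√D⌋ = 5
descent: ρ → (8,-1,-1)
descent: ρ → (-1,5,2)  [lands on river]
river: ρ → (2,3,-3)
river: ρ → (-3,3,2)
river: ρ → (2,5,-1)
ρ-cycle length = 4 (tail of 2 descent steps not counted)

4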